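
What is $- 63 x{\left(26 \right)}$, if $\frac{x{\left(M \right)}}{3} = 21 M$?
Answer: $-103194$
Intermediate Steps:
$x{\left(M \right)} = 63 M$ ($x{\left(M \right)} = 3 \cdot 21 M = 63 M$)
$- 63 x{\left(26 \right)} = - 63 \cdot 63 \cdot 26 = \left(-63\right) 1638 = -103194$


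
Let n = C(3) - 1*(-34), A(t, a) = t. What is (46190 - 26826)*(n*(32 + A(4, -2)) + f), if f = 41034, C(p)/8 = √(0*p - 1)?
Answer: 818283912 + 5576832*I ≈ 8.1828e+8 + 5.5768e+6*I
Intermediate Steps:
C(p) = 8*I (C(p) = 8*√(0*p - 1) = 8*√(0 - 1) = 8*√(-1) = 8*I)
n = 34 + 8*I (n = 8*I - 1*(-34) = 8*I + 34 = 34 + 8*I ≈ 34.0 + 8.0*I)
(46190 - 26826)*(n*(32 + A(4, -2)) + f) = (46190 - 26826)*((34 + 8*I)*(32 + 4) + 41034) = 19364*((34 + 8*I)*36 + 41034) = 19364*((1224 + 288*I) + 41034) = 19364*(42258 + 288*I) = 818283912 + 5576832*I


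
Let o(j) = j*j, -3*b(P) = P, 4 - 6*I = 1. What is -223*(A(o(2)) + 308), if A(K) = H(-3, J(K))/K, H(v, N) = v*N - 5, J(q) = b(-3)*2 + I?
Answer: -543897/8 ≈ -67987.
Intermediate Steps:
I = ½ (I = ⅔ - ⅙*1 = ⅔ - ⅙ = ½ ≈ 0.50000)
b(P) = -P/3
J(q) = 5/2 (J(q) = -⅓*(-3)*2 + ½ = 1*2 + ½ = 2 + ½ = 5/2)
H(v, N) = -5 + N*v (H(v, N) = N*v - 5 = -5 + N*v)
o(j) = j²
A(K) = -25/(2*K) (A(K) = (-5 + (5/2)*(-3))/K = (-5 - 15/2)/K = -25/(2*K))
-223*(A(o(2)) + 308) = -223*(-25/(2*(2²)) + 308) = -223*(-25/2/4 + 308) = -223*(-25/2*¼ + 308) = -223*(-25/8 + 308) = -223*2439/8 = -543897/8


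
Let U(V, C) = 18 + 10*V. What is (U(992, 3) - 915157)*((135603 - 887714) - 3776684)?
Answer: 4099551281105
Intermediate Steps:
(U(992, 3) - 915157)*((135603 - 887714) - 3776684) = ((18 + 10*992) - 915157)*((135603 - 887714) - 3776684) = ((18 + 9920) - 915157)*(-752111 - 3776684) = (9938 - 915157)*(-4528795) = -905219*(-4528795) = 4099551281105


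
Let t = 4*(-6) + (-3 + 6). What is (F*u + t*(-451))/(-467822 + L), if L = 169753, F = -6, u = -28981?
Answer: -183357/298069 ≈ -0.61515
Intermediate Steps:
t = -21 (t = -24 + 3 = -21)
(F*u + t*(-451))/(-467822 + L) = (-6*(-28981) - 21*(-451))/(-467822 + 169753) = (173886 + 9471)/(-298069) = 183357*(-1/298069) = -183357/298069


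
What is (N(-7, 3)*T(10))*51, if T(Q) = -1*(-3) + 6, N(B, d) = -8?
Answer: -3672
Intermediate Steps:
T(Q) = 9 (T(Q) = 3 + 6 = 9)
(N(-7, 3)*T(10))*51 = -8*9*51 = -72*51 = -3672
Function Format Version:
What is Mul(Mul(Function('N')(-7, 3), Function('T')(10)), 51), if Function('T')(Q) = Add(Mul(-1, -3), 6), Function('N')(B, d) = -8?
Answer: -3672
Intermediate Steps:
Function('T')(Q) = 9 (Function('T')(Q) = Add(3, 6) = 9)
Mul(Mul(Function('N')(-7, 3), Function('T')(10)), 51) = Mul(Mul(-8, 9), 51) = Mul(-72, 51) = -3672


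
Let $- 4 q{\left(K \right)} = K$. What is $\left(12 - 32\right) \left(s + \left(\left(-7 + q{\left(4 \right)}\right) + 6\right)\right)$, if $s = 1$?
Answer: $20$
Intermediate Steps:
$q{\left(K \right)} = - \frac{K}{4}$
$\left(12 - 32\right) \left(s + \left(\left(-7 + q{\left(4 \right)}\right) + 6\right)\right) = \left(12 - 32\right) \left(1 + \left(\left(-7 - 1\right) + 6\right)\right) = \left(12 - 32\right) \left(1 + \left(-8 + 6\right)\right) = - 20 \left(1 - 2\right) = \left(-20\right) \left(-1\right) = 20$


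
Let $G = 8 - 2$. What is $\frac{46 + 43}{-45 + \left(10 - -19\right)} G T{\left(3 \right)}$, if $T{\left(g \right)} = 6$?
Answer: $- \frac{801}{4} \approx -200.25$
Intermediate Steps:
$G = 6$ ($G = 8 - 2 = 6$)
$\frac{46 + 43}{-45 + \left(10 - -19\right)} G T{\left(3 \right)} = \frac{46 + 43}{-45 + \left(10 - -19\right)} 6 \cdot 6 = \frac{89}{-45 + \left(10 + 19\right)} 6 \cdot 6 = \frac{89}{-45 + 29} \cdot 6 \cdot 6 = \frac{89}{-16} \cdot 6 \cdot 6 = 89 \left(- \frac{1}{16}\right) 6 \cdot 6 = \left(- \frac{89}{16}\right) 6 \cdot 6 = \left(- \frac{267}{8}\right) 6 = - \frac{801}{4}$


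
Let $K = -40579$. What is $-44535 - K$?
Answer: $-3956$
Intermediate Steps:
$-44535 - K = -44535 - -40579 = -44535 + 40579 = -3956$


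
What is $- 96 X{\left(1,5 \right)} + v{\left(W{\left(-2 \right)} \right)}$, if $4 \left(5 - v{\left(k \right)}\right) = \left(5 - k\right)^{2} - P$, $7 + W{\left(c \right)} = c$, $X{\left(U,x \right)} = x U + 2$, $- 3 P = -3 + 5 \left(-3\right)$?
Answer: $- \frac{1429}{2} \approx -714.5$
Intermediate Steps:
$P = 6$ ($P = - \frac{-3 + 5 \left(-3\right)}{3} = - \frac{-3 - 15}{3} = \left(- \frac{1}{3}\right) \left(-18\right) = 6$)
$X{\left(U,x \right)} = 2 + U x$ ($X{\left(U,x \right)} = U x + 2 = 2 + U x$)
$W{\left(c \right)} = -7 + c$
$v{\left(k \right)} = \frac{13}{2} - \frac{\left(5 - k\right)^{2}}{4}$ ($v{\left(k \right)} = 5 - \frac{\left(5 - k\right)^{2} - 6}{4} = 5 - \frac{-6 + \left(5 - k\right)^{2}}{4} = 5 - \left(- \frac{3}{2} + \frac{\left(5 - k\right)^{2}}{4}\right) = \frac{13}{2} - \frac{\left(5 - k\right)^{2}}{4}$)
$- 96 X{\left(1,5 \right)} + v{\left(W{\left(-2 \right)} \right)} = - 96 \left(2 + 1 \cdot 5\right) + \left(\frac{13}{2} - \frac{\left(-5 - 9\right)^{2}}{4}\right) = - 96 \left(2 + 5\right) + \left(\frac{13}{2} - \frac{\left(-5 - 9\right)^{2}}{4}\right) = \left(-96\right) 7 + \left(\frac{13}{2} - \frac{\left(-14\right)^{2}}{4}\right) = -672 + \left(\frac{13}{2} - 49\right) = -672 - \frac{85}{2} = - \frac{1429}{2}$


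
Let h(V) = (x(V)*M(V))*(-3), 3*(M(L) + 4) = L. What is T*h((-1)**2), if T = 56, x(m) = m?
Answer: 616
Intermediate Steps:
M(L) = -4 + L/3
h(V) = -3*V*(-4 + V/3) (h(V) = (V*(-4 + V/3))*(-3) = -3*V*(-4 + V/3))
T*h((-1)**2) = 56*((-1)**2*(12 - 1*(-1)**2)) = 56*(1*(12 - 1*1)) = 56*(1*(12 - 1)) = 56*(1*11) = 56*11 = 616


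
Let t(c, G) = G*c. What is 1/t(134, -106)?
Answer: -1/14204 ≈ -7.0403e-5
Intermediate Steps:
1/t(134, -106) = 1/(-106*134) = 1/(-14204) = -1/14204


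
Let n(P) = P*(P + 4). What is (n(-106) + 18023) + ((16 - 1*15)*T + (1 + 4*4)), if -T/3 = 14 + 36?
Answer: 28702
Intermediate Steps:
n(P) = P*(4 + P)
T = -150 (T = -3*(14 + 36) = -3*50 = -150)
(n(-106) + 18023) + ((16 - 1*15)*T + (1 + 4*4)) = (-106*(4 - 106) + 18023) + ((16 - 1*15)*(-150) + (1 + 4*4)) = (-106*(-102) + 18023) + ((16 - 15)*(-150) + (1 + 16)) = (10812 + 18023) + (1*(-150) + 17) = 28835 + (-150 + 17) = 28835 - 133 = 28702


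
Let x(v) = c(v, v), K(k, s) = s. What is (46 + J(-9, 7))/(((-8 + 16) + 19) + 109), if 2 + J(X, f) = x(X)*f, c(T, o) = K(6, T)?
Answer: -19/136 ≈ -0.13971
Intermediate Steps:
c(T, o) = T
x(v) = v
J(X, f) = -2 + X*f
(46 + J(-9, 7))/(((-8 + 16) + 19) + 109) = (46 + (-2 - 9*7))/(((-8 + 16) + 19) + 109) = (46 + (-2 - 63))/((8 + 19) + 109) = (46 - 65)/(27 + 109) = -19/136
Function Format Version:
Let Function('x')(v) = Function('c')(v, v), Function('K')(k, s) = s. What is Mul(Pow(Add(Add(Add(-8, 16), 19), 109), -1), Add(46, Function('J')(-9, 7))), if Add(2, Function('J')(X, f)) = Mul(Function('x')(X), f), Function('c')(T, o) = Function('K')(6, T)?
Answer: Rational(-19, 136) ≈ -0.13971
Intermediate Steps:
Function('c')(T, o) = T
Function('x')(v) = v
Function('J')(X, f) = Add(-2, Mul(X, f))
Mul(Pow(Add(Add(Add(-8, 16), 19), 109), -1), Add(46, Function('J')(-9, 7))) = Mul(Pow(Add(Add(Add(-8, 16), 19), 109), -1), Add(46, Add(-2, Mul(-9, 7)))) = Mul(Pow(Add(Add(8, 19), 109), -1), Add(46, Add(-2, -63))) = Mul(Pow(Add(27, 109), -1), Add(46, -65)) = Mul(Pow(136, -1), -19) = Mul(Rational(1, 136), -19) = Rational(-19, 136)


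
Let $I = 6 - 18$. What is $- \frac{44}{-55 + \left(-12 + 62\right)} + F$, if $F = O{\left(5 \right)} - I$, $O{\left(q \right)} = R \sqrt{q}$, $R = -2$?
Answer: $\frac{104}{5} - 2 \sqrt{5} \approx 16.328$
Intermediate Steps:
$O{\left(q \right)} = - 2 \sqrt{q}$
$I = -12$ ($I = 6 - 18 = -12$)
$F = 12 - 2 \sqrt{5}$ ($F = - 2 \sqrt{5} - -12 = - 2 \sqrt{5} + 12 = 12 - 2 \sqrt{5} \approx 7.5279$)
$- \frac{44}{-55 + \left(-12 + 62\right)} + F = - \frac{44}{-55 + \left(-12 + 62\right)} + \left(12 - 2 \sqrt{5}\right) = - \frac{44}{-55 + 50} + \left(12 - 2 \sqrt{5}\right) = - \frac{44}{-5} + \left(12 - 2 \sqrt{5}\right) = \left(-44\right) \left(- \frac{1}{5}\right) + \left(12 - 2 \sqrt{5}\right) = \frac{44}{5} + \left(12 - 2 \sqrt{5}\right) = \frac{104}{5} - 2 \sqrt{5}$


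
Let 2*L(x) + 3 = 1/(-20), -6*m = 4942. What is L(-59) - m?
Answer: 98657/120 ≈ 822.14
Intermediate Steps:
m = -2471/3 (m = -1/6*4942 = -2471/3 ≈ -823.67)
L(x) = -61/40 (L(x) = -3/2 + (1/2)/(-20) = -3/2 + (1/2)*(-1/20) = -3/2 - 1/40 = -61/40)
L(-59) - m = -61/40 - 1*(-2471/3) = -61/40 + 2471/3 = 98657/120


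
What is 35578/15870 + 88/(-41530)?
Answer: 73807889/32954055 ≈ 2.2397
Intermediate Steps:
35578/15870 + 88/(-41530) = 35578*(1/15870) + 88*(-1/41530) = 17789/7935 - 44/20765 = 73807889/32954055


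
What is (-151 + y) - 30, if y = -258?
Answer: -439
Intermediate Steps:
(-151 + y) - 30 = (-151 - 258) - 30 = -409 - 30 = -439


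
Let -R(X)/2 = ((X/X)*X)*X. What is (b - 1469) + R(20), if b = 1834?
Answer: -435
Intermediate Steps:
R(X) = -2*X² (R(X) = -2*(X/X)*X*X = -2*1*X*X = -2*X*X = -2*X²)
(b - 1469) + R(20) = (1834 - 1469) - 2*20² = 365 - 2*400 = 365 - 800 = -435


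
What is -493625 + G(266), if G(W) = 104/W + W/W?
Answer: -65651940/133 ≈ -4.9362e+5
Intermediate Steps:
G(W) = 1 + 104/W (G(W) = 104/W + 1 = 1 + 104/W)
-493625 + G(266) = -493625 + (104 + 266)/266 = -493625 + (1/266)*370 = -493625 + 185/133 = -65651940/133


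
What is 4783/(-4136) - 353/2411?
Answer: -12991821/9971896 ≈ -1.3028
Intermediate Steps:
4783/(-4136) - 353/2411 = 4783*(-1/4136) - 353*1/2411 = -4783/4136 - 353/2411 = -12991821/9971896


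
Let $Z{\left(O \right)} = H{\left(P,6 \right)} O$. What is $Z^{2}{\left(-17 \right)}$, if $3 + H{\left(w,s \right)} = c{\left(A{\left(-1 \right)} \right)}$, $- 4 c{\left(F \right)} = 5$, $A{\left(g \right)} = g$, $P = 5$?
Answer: $\frac{83521}{16} \approx 5220.1$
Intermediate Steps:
$c{\left(F \right)} = - \frac{5}{4}$ ($c{\left(F \right)} = \left(- \frac{1}{4}\right) 5 = - \frac{5}{4}$)
$H{\left(w,s \right)} = - \frac{17}{4}$ ($H{\left(w,s \right)} = -3 - \frac{5}{4} = - \frac{17}{4}$)
$Z{\left(O \right)} = - \frac{17 O}{4}$
$Z^{2}{\left(-17 \right)} = \left(\left(- \frac{17}{4}\right) \left(-17\right)\right)^{2} = \left(\frac{289}{4}\right)^{2} = \frac{83521}{16}$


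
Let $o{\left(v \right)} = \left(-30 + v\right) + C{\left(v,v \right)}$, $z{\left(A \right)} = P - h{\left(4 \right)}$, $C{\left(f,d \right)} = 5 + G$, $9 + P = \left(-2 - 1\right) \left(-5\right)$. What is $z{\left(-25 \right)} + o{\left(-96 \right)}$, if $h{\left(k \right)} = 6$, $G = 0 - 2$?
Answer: $-123$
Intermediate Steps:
$G = -2$ ($G = 0 - 2 = -2$)
$P = 6$ ($P = -9 + \left(-2 - 1\right) \left(-5\right) = -9 - -15 = -9 + 15 = 6$)
$C{\left(f,d \right)} = 3$ ($C{\left(f,d \right)} = 5 - 2 = 3$)
$z{\left(A \right)} = 0$ ($z{\left(A \right)} = 6 - 6 = 0$)
$o{\left(v \right)} = -27 + v$ ($o{\left(v \right)} = \left(-30 + v\right) + 3 = -27 + v$)
$z{\left(-25 \right)} + o{\left(-96 \right)} = 0 - 123 = -123$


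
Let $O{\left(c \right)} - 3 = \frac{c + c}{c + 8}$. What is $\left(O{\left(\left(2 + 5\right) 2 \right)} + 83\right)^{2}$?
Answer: $\frac{921600}{121} \approx 7616.5$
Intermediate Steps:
$O{\left(c \right)} = 3 + \frac{2 c}{8 + c}$ ($O{\left(c \right)} = 3 + \frac{c + c}{c + 8} = 3 + \frac{2 c}{8 + c}$)
$\left(O{\left(\left(2 + 5\right) 2 \right)} + 83\right)^{2} = \left(\frac{24 + 5 \left(2 + 5\right) 2}{8 + \left(2 + 5\right) 2} + 83\right)^{2} = \left(\frac{24 + 5 \cdot 7 \cdot 2}{8 + 7 \cdot 2} + 83\right)^{2} = \left(\frac{24 + 5 \cdot 14}{8 + 14} + 83\right)^{2} = \left(\frac{24 + 70}{22} + 83\right)^{2} = \left(\frac{1}{22} \cdot 94 + 83\right)^{2} = \left(\frac{47}{11} + 83\right)^{2} = \left(\frac{960}{11}\right)^{2} = \frac{921600}{121}$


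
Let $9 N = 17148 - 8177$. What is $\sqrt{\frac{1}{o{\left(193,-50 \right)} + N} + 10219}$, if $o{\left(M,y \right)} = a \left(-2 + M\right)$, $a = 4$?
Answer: $\frac{\sqrt{2566271135194}}{15847} \approx 101.09$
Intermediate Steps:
$o{\left(M,y \right)} = -8 + 4 M$ ($o{\left(M,y \right)} = 4 \left(-2 + M\right) = -8 + 4 M$)
$N = \frac{8971}{9}$ ($N = \frac{17148 - 8177}{9} = \frac{1}{9} \cdot 8971 = \frac{8971}{9} \approx 996.78$)
$\sqrt{\frac{1}{o{\left(193,-50 \right)} + N} + 10219} = \sqrt{\frac{1}{\left(-8 + 4 \cdot 193\right) + \frac{8971}{9}} + 10219} = \sqrt{\frac{1}{\left(-8 + 772\right) + \frac{8971}{9}} + 10219} = \sqrt{\frac{1}{764 + \frac{8971}{9}} + 10219} = \sqrt{\frac{1}{\frac{15847}{9}} + 10219} = \sqrt{\frac{9}{15847} + 10219} = \sqrt{\frac{161940502}{15847}} = \frac{\sqrt{2566271135194}}{15847}$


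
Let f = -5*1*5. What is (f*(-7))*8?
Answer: 1400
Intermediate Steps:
f = -25 (f = -5*5 = -25)
(f*(-7))*8 = -25*(-7)*8 = 175*8 = 1400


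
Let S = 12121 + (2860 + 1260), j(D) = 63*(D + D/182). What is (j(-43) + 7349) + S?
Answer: 542519/26 ≈ 20866.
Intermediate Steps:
j(D) = 1647*D/26 (j(D) = 63*(D + D*(1/182)) = 63*(D + D/182) = 63*(183*D/182) = 1647*D/26)
S = 16241 (S = 12121 + 4120 = 16241)
(j(-43) + 7349) + S = ((1647/26)*(-43) + 7349) + 16241 = (-70821/26 + 7349) + 16241 = 120253/26 + 16241 = 542519/26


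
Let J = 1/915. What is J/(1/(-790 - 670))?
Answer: -292/183 ≈ -1.5956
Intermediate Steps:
J = 1/915 ≈ 0.0010929
J/(1/(-790 - 670)) = 1/(915*(1/(-790 - 670))) = 1/(915*(1/(-1460))) = 1/(915*(-1/1460)) = (1/915)*(-1460) = -292/183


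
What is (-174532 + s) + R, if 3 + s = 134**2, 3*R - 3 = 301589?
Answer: -168145/3 ≈ -56048.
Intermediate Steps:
R = 301592/3 (R = 1 + (1/3)*301589 = 1 + 301589/3 = 301592/3 ≈ 1.0053e+5)
s = 17953 (s = -3 + 134**2 = -3 + 17956 = 17953)
(-174532 + s) + R = (-174532 + 17953) + 301592/3 = -156579 + 301592/3 = -168145/3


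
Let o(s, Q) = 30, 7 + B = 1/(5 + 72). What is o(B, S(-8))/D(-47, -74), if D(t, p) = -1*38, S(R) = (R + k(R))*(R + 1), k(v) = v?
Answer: -15/19 ≈ -0.78947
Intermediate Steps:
S(R) = 2*R*(1 + R) (S(R) = (R + R)*(R + 1) = (2*R)*(1 + R) = 2*R*(1 + R))
D(t, p) = -38
B = -538/77 (B = -7 + 1/(5 + 72) = -7 + 1/77 = -538/77 ≈ -6.9870)
o(B, S(-8))/D(-47, -74) = 30/(-38) = 30*(-1/38) = -15/19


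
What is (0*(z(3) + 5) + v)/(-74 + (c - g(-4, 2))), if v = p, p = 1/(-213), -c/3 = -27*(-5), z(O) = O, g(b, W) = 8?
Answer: 1/103731 ≈ 9.6403e-6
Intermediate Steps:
c = -405 (c = -(-81)*(-5) = -3*135 = -405)
p = -1/213 ≈ -0.0046948
v = -1/213 ≈ -0.0046948
(0*(z(3) + 5) + v)/(-74 + (c - g(-4, 2))) = (0*(3 + 5) - 1/213)/(-74 + (-405 - 1*8)) = (0*8 - 1/213)/(-74 + (-405 - 8)) = (0 - 1/213)/(-74 - 413) = -1/213/(-487) = -1/213*(-1/487) = 1/103731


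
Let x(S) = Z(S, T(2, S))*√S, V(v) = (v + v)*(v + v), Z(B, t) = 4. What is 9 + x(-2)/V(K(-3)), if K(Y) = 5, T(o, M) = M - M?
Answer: 9 + I*√2/25 ≈ 9.0 + 0.056569*I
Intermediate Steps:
T(o, M) = 0
V(v) = 4*v² (V(v) = (2*v)*(2*v) = 4*v²)
x(S) = 4*√S
9 + x(-2)/V(K(-3)) = 9 + (4*√(-2))/((4*5²)) = 9 + (4*(I*√2))/((4*25)) = 9 + (4*I*√2)/100 = 9 + I*√2/25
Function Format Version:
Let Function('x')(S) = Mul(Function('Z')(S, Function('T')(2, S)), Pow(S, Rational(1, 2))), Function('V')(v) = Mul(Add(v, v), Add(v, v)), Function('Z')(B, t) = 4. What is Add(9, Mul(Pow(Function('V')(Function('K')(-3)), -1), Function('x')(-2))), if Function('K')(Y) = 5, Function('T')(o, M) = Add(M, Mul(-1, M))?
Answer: Add(9, Mul(Rational(1, 25), I, Pow(2, Rational(1, 2)))) ≈ Add(9.0000, Mul(0.056569, I))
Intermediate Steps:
Function('T')(o, M) = 0
Function('V')(v) = Mul(4, Pow(v, 2)) (Function('V')(v) = Mul(Mul(2, v), Mul(2, v)) = Mul(4, Pow(v, 2)))
Function('x')(S) = Mul(4, Pow(S, Rational(1, 2)))
Add(9, Mul(Pow(Function('V')(Function('K')(-3)), -1), Function('x')(-2))) = Add(9, Mul(Pow(Mul(4, Pow(5, 2)), -1), Mul(4, Pow(-2, Rational(1, 2))))) = Add(9, Mul(Pow(Mul(4, 25), -1), Mul(4, Mul(I, Pow(2, Rational(1, 2)))))) = Add(9, Mul(Pow(100, -1), Mul(4, I, Pow(2, Rational(1, 2))))) = Add(9, Mul(Rational(1, 100), Mul(4, I, Pow(2, Rational(1, 2))))) = Add(9, Mul(Rational(1, 25), I, Pow(2, Rational(1, 2))))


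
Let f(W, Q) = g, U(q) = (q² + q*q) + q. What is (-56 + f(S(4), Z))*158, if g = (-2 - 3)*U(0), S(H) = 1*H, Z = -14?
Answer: -8848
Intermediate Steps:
U(q) = q + 2*q² (U(q) = (q² + q²) + q = 2*q² + q = q + 2*q²)
S(H) = H
g = 0 (g = (-2 - 3)*(0*(1 + 2*0)) = -0*(1 + 0) = -0 = -5*0 = 0)
f(W, Q) = 0
(-56 + f(S(4), Z))*158 = (-56 + 0)*158 = -56*158 = -8848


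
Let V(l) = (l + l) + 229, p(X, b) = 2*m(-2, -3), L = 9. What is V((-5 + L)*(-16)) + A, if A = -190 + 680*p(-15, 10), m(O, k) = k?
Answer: -4169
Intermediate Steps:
p(X, b) = -6 (p(X, b) = 2*(-3) = -6)
V(l) = 229 + 2*l (V(l) = 2*l + 229 = 229 + 2*l)
A = -4270 (A = -190 + 680*(-6) = -190 - 4080 = -4270)
V((-5 + L)*(-16)) + A = (229 + 2*((-5 + 9)*(-16))) - 4270 = (229 + 2*(4*(-16))) - 4270 = (229 + 2*(-64)) - 4270 = (229 - 128) - 4270 = 101 - 4270 = -4169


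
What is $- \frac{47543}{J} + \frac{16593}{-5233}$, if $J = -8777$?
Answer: $\frac{103155758}{45930041} \approx 2.2459$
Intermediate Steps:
$- \frac{47543}{J} + \frac{16593}{-5233} = - \frac{47543}{-8777} + \frac{16593}{-5233} = \left(-47543\right) \left(- \frac{1}{8777}\right) + 16593 \left(- \frac{1}{5233}\right) = \frac{47543}{8777} - \frac{16593}{5233} = \frac{103155758}{45930041}$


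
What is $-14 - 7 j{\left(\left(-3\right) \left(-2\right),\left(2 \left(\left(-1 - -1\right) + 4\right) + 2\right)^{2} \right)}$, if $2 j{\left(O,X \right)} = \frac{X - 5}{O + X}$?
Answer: $- \frac{3633}{212} \approx -17.137$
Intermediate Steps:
$j{\left(O,X \right)} = \frac{-5 + X}{2 \left(O + X\right)}$ ($j{\left(O,X \right)} = \frac{\left(X - 5\right) \frac{1}{O + X}}{2} = \frac{\left(-5 + X\right) \frac{1}{O + X}}{2} = \frac{\frac{1}{O + X} \left(-5 + X\right)}{2} = \frac{-5 + X}{2 \left(O + X\right)}$)
$-14 - 7 j{\left(\left(-3\right) \left(-2\right),\left(2 \left(\left(-1 - -1\right) + 4\right) + 2\right)^{2} \right)} = -14 - 7 \frac{-5 + \left(2 \left(\left(-1 - -1\right) + 4\right) + 2\right)^{2}}{2 \left(\left(-3\right) \left(-2\right) + \left(2 \left(\left(-1 - -1\right) + 4\right) + 2\right)^{2}\right)} = -14 - 7 \frac{-5 + \left(2 \left(\left(-1 + 1\right) + 4\right) + 2\right)^{2}}{2 \left(6 + \left(2 \left(\left(-1 + 1\right) + 4\right) + 2\right)^{2}\right)} = -14 - 7 \frac{-5 + \left(2 \left(0 + 4\right) + 2\right)^{2}}{2 \left(6 + \left(2 \left(0 + 4\right) + 2\right)^{2}\right)} = -14 - 7 \frac{-5 + \left(2 \cdot 4 + 2\right)^{2}}{2 \left(6 + \left(2 \cdot 4 + 2\right)^{2}\right)} = -14 - 7 \frac{-5 + \left(8 + 2\right)^{2}}{2 \left(6 + \left(8 + 2\right)^{2}\right)} = -14 - 7 \frac{-5 + 10^{2}}{2 \left(6 + 10^{2}\right)} = -14 - 7 \frac{-5 + 100}{2 \left(6 + 100\right)} = -14 - 7 \cdot \frac{1}{2} \cdot \frac{1}{106} \cdot 95 = -14 - \frac{665}{212} = - \frac{3633}{212}$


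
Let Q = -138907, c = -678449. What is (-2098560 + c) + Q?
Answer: -2915916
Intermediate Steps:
(-2098560 + c) + Q = (-2098560 - 678449) - 138907 = -2777009 - 138907 = -2915916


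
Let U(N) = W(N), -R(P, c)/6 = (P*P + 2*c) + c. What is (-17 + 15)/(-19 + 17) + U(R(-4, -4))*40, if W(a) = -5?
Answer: -199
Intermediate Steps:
R(P, c) = -18*c - 6*P² (R(P, c) = -6*((P*P + 2*c) + c) = -6*((P² + 2*c) + c) = -6*(P² + 3*c) = -18*c - 6*P²)
U(N) = -5
(-17 + 15)/(-19 + 17) + U(R(-4, -4))*40 = (-17 + 15)/(-19 + 17) - 5*40 = -2/(-2) - 200 = -2*(-½) - 200 = 1 - 200 = -199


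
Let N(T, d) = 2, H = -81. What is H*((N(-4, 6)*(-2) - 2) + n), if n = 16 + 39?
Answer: -3969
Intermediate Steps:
n = 55
H*((N(-4, 6)*(-2) - 2) + n) = -81*((2*(-2) - 2) + 55) = -81*((-4 - 2) + 55) = -81*(-6 + 55) = -81*49 = -3969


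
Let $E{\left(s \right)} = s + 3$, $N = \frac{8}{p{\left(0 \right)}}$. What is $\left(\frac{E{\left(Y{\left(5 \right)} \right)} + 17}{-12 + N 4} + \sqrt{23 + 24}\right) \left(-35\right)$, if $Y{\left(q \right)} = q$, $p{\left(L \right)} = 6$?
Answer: $\frac{525}{4} - 35 \sqrt{47} \approx -108.7$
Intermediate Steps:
$N = \frac{4}{3}$ ($N = \frac{8}{6} = 8 \cdot \frac{1}{6} = \frac{4}{3} \approx 1.3333$)
$E{\left(s \right)} = 3 + s$
$\left(\frac{E{\left(Y{\left(5 \right)} \right)} + 17}{-12 + N 4} + \sqrt{23 + 24}\right) \left(-35\right) = \left(\frac{\left(3 + 5\right) + 17}{-12 + \frac{4}{3} \cdot 4} + \sqrt{23 + 24}\right) \left(-35\right) = \left(\frac{8 + 17}{-12 + \frac{16}{3}} + \sqrt{47}\right) \left(-35\right) = \left(\frac{25}{- \frac{20}{3}} + \sqrt{47}\right) \left(-35\right) = \left(25 \left(- \frac{3}{20}\right) + \sqrt{47}\right) \left(-35\right) = \left(- \frac{15}{4} + \sqrt{47}\right) \left(-35\right) = \frac{525}{4} - 35 \sqrt{47}$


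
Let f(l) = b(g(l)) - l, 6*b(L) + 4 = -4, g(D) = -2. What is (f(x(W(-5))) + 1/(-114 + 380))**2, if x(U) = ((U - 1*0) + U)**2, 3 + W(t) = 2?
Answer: 18088009/636804 ≈ 28.404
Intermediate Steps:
b(L) = -4/3 (b(L) = -2/3 + (1/6)*(-4) = -2/3 - 2/3 = -4/3)
W(t) = -1 (W(t) = -3 + 2 = -1)
x(U) = 4*U**2 (x(U) = ((U + 0) + U)**2 = (U + U)**2 = (2*U)**2 = 4*U**2)
f(l) = -4/3 - l
(f(x(W(-5))) + 1/(-114 + 380))**2 = ((-4/3 - 4*(-1)**2) + 1/(-114 + 380))**2 = ((-4/3 - 4) + 1/266)**2 = (-16/3 + 1/266)**2 = (-4253/798)**2 = 18088009/636804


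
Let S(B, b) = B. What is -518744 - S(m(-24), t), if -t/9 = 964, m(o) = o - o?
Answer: -518744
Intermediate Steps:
m(o) = 0
t = -8676 (t = -9*964 = -8676)
-518744 - S(m(-24), t) = -518744 - 1*0 = -518744 + 0 = -518744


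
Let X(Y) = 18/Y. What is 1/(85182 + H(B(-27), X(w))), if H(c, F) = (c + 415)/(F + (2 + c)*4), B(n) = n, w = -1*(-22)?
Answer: 1091/92929294 ≈ 1.1740e-5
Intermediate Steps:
w = 22
H(c, F) = (415 + c)/(8 + F + 4*c) (H(c, F) = (415 + c)/(F + (8 + 4*c)) = (415 + c)/(8 + F + 4*c))
1/(85182 + H(B(-27), X(w))) = 1/(85182 + (415 - 27)/(8 + 18/22 + 4*(-27))) = 1/(85182 + 388/(8 + 18*(1/22) - 108)) = 1/(85182 + 388/(8 + 9/11 - 108)) = 1/(85182 + 388/(-1091/11)) = 1/(85182 - 11/1091*388) = 1/(85182 - 4268/1091) = 1/(92929294/1091) = 1091/92929294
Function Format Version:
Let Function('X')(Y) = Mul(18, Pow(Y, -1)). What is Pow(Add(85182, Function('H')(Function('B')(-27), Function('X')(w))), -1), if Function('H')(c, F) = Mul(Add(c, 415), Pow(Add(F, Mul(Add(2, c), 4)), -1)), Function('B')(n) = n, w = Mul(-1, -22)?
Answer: Rational(1091, 92929294) ≈ 1.1740e-5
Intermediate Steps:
w = 22
Function('H')(c, F) = Mul(Pow(Add(8, F, Mul(4, c)), -1), Add(415, c)) (Function('H')(c, F) = Mul(Add(415, c), Pow(Add(F, Add(8, Mul(4, c))), -1)) = Mul(Add(415, c), Pow(Add(8, F, Mul(4, c)), -1)) = Mul(Pow(Add(8, F, Mul(4, c)), -1), Add(415, c)))
Pow(Add(85182, Function('H')(Function('B')(-27), Function('X')(w))), -1) = Pow(Add(85182, Mul(Pow(Add(8, Mul(18, Pow(22, -1)), Mul(4, -27)), -1), Add(415, -27))), -1) = Pow(Add(85182, Mul(Pow(Add(8, Mul(18, Rational(1, 22)), -108), -1), 388)), -1) = Pow(Add(85182, Mul(Pow(Add(8, Rational(9, 11), -108), -1), 388)), -1) = Pow(Add(85182, Mul(Pow(Rational(-1091, 11), -1), 388)), -1) = Pow(Add(85182, Mul(Rational(-11, 1091), 388)), -1) = Pow(Add(85182, Rational(-4268, 1091)), -1) = Pow(Rational(92929294, 1091), -1) = Rational(1091, 92929294)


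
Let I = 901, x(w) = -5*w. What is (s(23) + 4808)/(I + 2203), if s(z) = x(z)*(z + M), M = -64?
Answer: 9523/3104 ≈ 3.0680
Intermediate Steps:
s(z) = -5*z*(-64 + z) (s(z) = (-5*z)*(z - 64) = (-5*z)*(-64 + z) = -5*z*(-64 + z))
(s(23) + 4808)/(I + 2203) = (5*23*(64 - 1*23) + 4808)/(901 + 2203) = (5*23*(64 - 23) + 4808)/3104 = (5*23*41 + 4808)*(1/3104) = (4715 + 4808)*(1/3104) = 9523*(1/3104) = 9523/3104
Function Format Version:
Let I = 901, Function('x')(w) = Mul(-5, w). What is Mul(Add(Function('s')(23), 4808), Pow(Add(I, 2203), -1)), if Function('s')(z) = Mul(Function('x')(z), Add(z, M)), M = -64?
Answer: Rational(9523, 3104) ≈ 3.0680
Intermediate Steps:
Function('s')(z) = Mul(-5, z, Add(-64, z)) (Function('s')(z) = Mul(Mul(-5, z), Add(z, -64)) = Mul(Mul(-5, z), Add(-64, z)) = Mul(-5, z, Add(-64, z)))
Mul(Add(Function('s')(23), 4808), Pow(Add(I, 2203), -1)) = Mul(Add(Mul(5, 23, Add(64, Mul(-1, 23))), 4808), Pow(Add(901, 2203), -1)) = Mul(Add(Mul(5, 23, Add(64, -23)), 4808), Pow(3104, -1)) = Mul(Add(Mul(5, 23, 41), 4808), Rational(1, 3104)) = Mul(Add(4715, 4808), Rational(1, 3104)) = Mul(9523, Rational(1, 3104)) = Rational(9523, 3104)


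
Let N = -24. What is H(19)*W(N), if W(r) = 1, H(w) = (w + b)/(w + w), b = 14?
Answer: 33/38 ≈ 0.86842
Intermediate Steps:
H(w) = (14 + w)/(2*w) (H(w) = (w + 14)/(w + w) = (14 + w)/((2*w)) = (14 + w)*(1/(2*w)) = (14 + w)/(2*w))
H(19)*W(N) = ((1/2)*(14 + 19)/19)*1 = ((1/2)*(1/19)*33)*1 = (33/38)*1 = 33/38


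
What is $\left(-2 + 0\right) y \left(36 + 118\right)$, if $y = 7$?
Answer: $-2156$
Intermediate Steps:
$\left(-2 + 0\right) y \left(36 + 118\right) = \left(-2 + 0\right) 7 \left(36 + 118\right) = \left(-2\right) 7 \cdot 154 = \left(-14\right) 154 = -2156$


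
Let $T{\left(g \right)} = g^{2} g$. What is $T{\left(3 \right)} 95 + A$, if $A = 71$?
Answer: $2636$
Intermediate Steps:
$T{\left(g \right)} = g^{3}$
$T{\left(3 \right)} 95 + A = 3^{3} \cdot 95 + 71 = 27 \cdot 95 + 71 = 2565 + 71 = 2636$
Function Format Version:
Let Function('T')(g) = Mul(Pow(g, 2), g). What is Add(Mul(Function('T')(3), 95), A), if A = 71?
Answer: 2636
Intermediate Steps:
Function('T')(g) = Pow(g, 3)
Add(Mul(Function('T')(3), 95), A) = Add(Mul(Pow(3, 3), 95), 71) = Add(Mul(27, 95), 71) = Add(2565, 71) = 2636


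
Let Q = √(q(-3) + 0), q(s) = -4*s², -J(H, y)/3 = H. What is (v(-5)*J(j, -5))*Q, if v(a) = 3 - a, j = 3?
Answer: -432*I ≈ -432.0*I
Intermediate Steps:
J(H, y) = -3*H
Q = 6*I (Q = √(-4*(-3)² + 0) = √(-4*9 + 0) = √(-36 + 0) = √(-36) = 6*I ≈ 6.0*I)
(v(-5)*J(j, -5))*Q = ((3 - 1*(-5))*(-3*3))*(6*I) = ((3 + 5)*(-9))*(6*I) = (8*(-9))*(6*I) = -432*I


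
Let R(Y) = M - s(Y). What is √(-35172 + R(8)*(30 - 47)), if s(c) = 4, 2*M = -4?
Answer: I*√35070 ≈ 187.27*I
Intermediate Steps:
M = -2 (M = (½)*(-4) = -2)
R(Y) = -6 (R(Y) = -2 - 1*4 = -2 - 4 = -6)
√(-35172 + R(8)*(30 - 47)) = √(-35172 - 6*(30 - 47)) = √(-35172 - 6*(-17)) = √(-35172 + 102) = √(-35070) = I*√35070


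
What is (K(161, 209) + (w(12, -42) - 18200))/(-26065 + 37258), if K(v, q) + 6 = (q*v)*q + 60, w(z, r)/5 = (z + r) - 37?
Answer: 7014160/11193 ≈ 626.66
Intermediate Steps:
w(z, r) = -185 + 5*r + 5*z (w(z, r) = 5*((z + r) - 37) = 5*((r + z) - 37) = 5*(-37 + r + z) = -185 + 5*r + 5*z)
K(v, q) = 54 + v*q² (K(v, q) = -6 + ((q*v)*q + 60) = -6 + (v*q² + 60) = -6 + (60 + v*q²) = 54 + v*q²)
(K(161, 209) + (w(12, -42) - 18200))/(-26065 + 37258) = ((54 + 161*209²) + ((-185 + 5*(-42) + 5*12) - 18200))/(-26065 + 37258) = ((54 + 161*43681) + ((-185 - 210 + 60) - 18200))/11193 = ((54 + 7032641) + (-335 - 18200))*(1/11193) = (7032695 - 18535)*(1/11193) = 7014160*(1/11193) = 7014160/11193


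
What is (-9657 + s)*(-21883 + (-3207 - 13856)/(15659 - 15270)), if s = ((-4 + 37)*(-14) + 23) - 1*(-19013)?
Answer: -76057997350/389 ≈ -1.9552e+8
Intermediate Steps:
s = 18574 (s = (33*(-14) + 23) + 19013 = (-462 + 23) + 19013 = -439 + 19013 = 18574)
(-9657 + s)*(-21883 + (-3207 - 13856)/(15659 - 15270)) = (-9657 + 18574)*(-21883 + (-3207 - 13856)/(15659 - 15270)) = 8917*(-21883 - 17063/389) = 8917*(-8529550/389) = -76057997350/389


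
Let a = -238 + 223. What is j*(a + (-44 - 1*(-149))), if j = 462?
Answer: 41580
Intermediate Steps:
a = -15
j*(a + (-44 - 1*(-149))) = 462*(-15 + (-44 - 1*(-149))) = 462*(-15 + (-44 + 149)) = 462*(-15 + 105) = 462*90 = 41580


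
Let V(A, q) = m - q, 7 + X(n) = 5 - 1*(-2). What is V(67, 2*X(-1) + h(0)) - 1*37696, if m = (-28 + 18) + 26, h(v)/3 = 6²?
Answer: -37788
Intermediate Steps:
X(n) = 0 (X(n) = -7 + (5 - 1*(-2)) = -7 + (5 + 2) = -7 + 7 = 0)
h(v) = 108 (h(v) = 3*6² = 3*36 = 108)
m = 16 (m = -10 + 26 = 16)
V(A, q) = 16 - q
V(67, 2*X(-1) + h(0)) - 1*37696 = (16 - (2*0 + 108)) - 1*37696 = (16 - (0 + 108)) - 37696 = (16 - 1*108) - 37696 = (16 - 108) - 37696 = -92 - 37696 = -37788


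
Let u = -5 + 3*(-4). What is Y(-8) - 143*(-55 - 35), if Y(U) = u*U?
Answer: 13006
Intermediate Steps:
u = -17 (u = -5 - 12 = -17)
Y(U) = -17*U
Y(-8) - 143*(-55 - 35) = -17*(-8) - 143*(-55 - 35) = 136 - 143*(-90) = 136 + 12870 = 13006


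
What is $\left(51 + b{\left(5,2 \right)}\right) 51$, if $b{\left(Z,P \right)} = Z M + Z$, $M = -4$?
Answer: $1836$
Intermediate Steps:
$b{\left(Z,P \right)} = - 3 Z$ ($b{\left(Z,P \right)} = Z \left(-4\right) + Z = - 4 Z + Z = - 3 Z$)
$\left(51 + b{\left(5,2 \right)}\right) 51 = \left(51 - 15\right) 51 = 36 \cdot 51 = 1836$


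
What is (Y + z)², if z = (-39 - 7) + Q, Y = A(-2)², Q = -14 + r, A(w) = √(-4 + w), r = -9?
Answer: 5625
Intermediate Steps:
Q = -23 (Q = -14 - 9 = -23)
Y = -6 (Y = (√(-4 - 2))² = (√(-6))² = (I*√6)² = -6)
z = -69 (z = (-39 - 7) - 23 = -46 - 23 = -69)
(Y + z)² = (-6 - 69)² = (-75)² = 5625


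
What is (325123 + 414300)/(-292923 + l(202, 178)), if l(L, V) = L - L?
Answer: -38917/15417 ≈ -2.5243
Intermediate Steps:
l(L, V) = 0
(325123 + 414300)/(-292923 + l(202, 178)) = (325123 + 414300)/(-292923 + 0) = 739423/(-292923) = 739423*(-1/292923) = -38917/15417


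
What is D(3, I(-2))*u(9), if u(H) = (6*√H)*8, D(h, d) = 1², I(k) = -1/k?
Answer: 144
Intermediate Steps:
D(h, d) = 1
u(H) = 48*√H
D(3, I(-2))*u(9) = 1*(48*√9) = 1*(48*3) = 1*144 = 144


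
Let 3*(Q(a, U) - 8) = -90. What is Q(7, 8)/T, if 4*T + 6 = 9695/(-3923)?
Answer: 345224/33233 ≈ 10.388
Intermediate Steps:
Q(a, U) = -22 (Q(a, U) = 8 + (⅓)*(-90) = 8 - 30 = -22)
T = -33233/15692 (T = -3/2 + (9695/(-3923))/4 = -3/2 + (9695*(-1/3923))/4 = -3/2 + (¼)*(-9695/3923) = -3/2 - 9695/15692 = -33233/15692 ≈ -2.1178)
Q(7, 8)/T = -22/(-33233/15692) = -22*(-15692/33233) = 345224/33233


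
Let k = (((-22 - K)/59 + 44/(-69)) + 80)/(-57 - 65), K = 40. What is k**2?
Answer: 25409316409/61668285561 ≈ 0.41203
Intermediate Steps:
k = -159403/248331 (k = (((-22 - 1*40)/59 + 44/(-69)) + 80)/(-57 - 65) = (((-22 - 40)*(1/59) + 44*(-1/69)) + 80)/(-122) = ((-62*1/59 - 44/69) + 80)*(-1/122) = ((-62/59 - 44/69) + 80)*(-1/122) = (-6874/4071 + 80)*(-1/122) = (318806/4071)*(-1/122) = -159403/248331 ≈ -0.64190)
k**2 = (-159403/248331)**2 = 25409316409/61668285561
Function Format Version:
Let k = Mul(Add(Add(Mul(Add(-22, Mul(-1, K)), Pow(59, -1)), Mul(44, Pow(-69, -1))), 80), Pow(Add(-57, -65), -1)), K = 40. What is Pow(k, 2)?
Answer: Rational(25409316409, 61668285561) ≈ 0.41203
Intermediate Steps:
k = Rational(-159403, 248331) (k = Mul(Add(Add(Mul(Add(-22, Mul(-1, 40)), Pow(59, -1)), Mul(44, Pow(-69, -1))), 80), Pow(Add(-57, -65), -1)) = Mul(Add(Add(Mul(Add(-22, -40), Rational(1, 59)), Mul(44, Rational(-1, 69))), 80), Pow(-122, -1)) = Mul(Add(Add(Mul(-62, Rational(1, 59)), Rational(-44, 69)), 80), Rational(-1, 122)) = Mul(Add(Add(Rational(-62, 59), Rational(-44, 69)), 80), Rational(-1, 122)) = Mul(Add(Rational(-6874, 4071), 80), Rational(-1, 122)) = Mul(Rational(318806, 4071), Rational(-1, 122)) = Rational(-159403, 248331) ≈ -0.64190)
Pow(k, 2) = Pow(Rational(-159403, 248331), 2) = Rational(25409316409, 61668285561)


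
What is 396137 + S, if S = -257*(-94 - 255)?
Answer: 485830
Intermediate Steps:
S = 89693 (S = -257*(-349) = 89693)
396137 + S = 396137 + 89693 = 485830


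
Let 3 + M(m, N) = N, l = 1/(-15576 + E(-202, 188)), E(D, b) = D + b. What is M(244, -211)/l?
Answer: 3336260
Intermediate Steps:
l = -1/15590 (l = 1/(-15576 + (-202 + 188)) = 1/(-15576 - 14) = 1/(-15590) = -1/15590 ≈ -6.4144e-5)
M(m, N) = -3 + N
M(244, -211)/l = (-3 - 211)/(-1/15590) = -214*(-15590) = 3336260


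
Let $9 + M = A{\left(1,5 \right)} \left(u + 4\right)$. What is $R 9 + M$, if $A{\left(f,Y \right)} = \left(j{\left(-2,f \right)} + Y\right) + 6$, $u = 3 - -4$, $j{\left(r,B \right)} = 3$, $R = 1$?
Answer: $154$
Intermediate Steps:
$u = 7$ ($u = 3 + 4 = 7$)
$A{\left(f,Y \right)} = 9 + Y$ ($A{\left(f,Y \right)} = \left(3 + Y\right) + 6 = 9 + Y$)
$M = 145$ ($M = -9 + \left(9 + 5\right) \left(7 + 4\right) = -9 + 14 \cdot 11 = -9 + 154 = 145$)
$R 9 + M = 1 \cdot 9 + 145 = 9 + 145 = 154$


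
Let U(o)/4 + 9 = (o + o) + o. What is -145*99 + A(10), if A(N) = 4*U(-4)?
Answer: -14691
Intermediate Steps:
U(o) = -36 + 12*o (U(o) = -36 + 4*((o + o) + o) = -36 + 4*(2*o + o) = -36 + 4*(3*o) = -36 + 12*o)
A(N) = -336 (A(N) = 4*(-36 + 12*(-4)) = 4*(-36 - 48) = 4*(-84) = -336)
-145*99 + A(10) = -145*99 - 336 = -14355 - 336 = -14691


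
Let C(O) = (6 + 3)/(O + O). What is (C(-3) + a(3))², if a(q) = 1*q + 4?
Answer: 121/4 ≈ 30.250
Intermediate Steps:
C(O) = 9/(2*O) (C(O) = 9/((2*O)) = 9*(1/(2*O)) = 9/(2*O))
a(q) = 4 + q (a(q) = q + 4 = 4 + q)
(C(-3) + a(3))² = ((9/2)/(-3) + (4 + 3))² = ((9/2)*(-⅓) + 7)² = (-3/2 + 7)² = (11/2)² = 121/4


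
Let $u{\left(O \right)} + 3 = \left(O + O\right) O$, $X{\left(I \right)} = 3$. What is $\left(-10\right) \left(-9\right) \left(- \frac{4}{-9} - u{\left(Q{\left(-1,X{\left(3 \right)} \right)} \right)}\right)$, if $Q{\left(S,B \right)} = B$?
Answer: $-1310$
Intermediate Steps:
$u{\left(O \right)} = -3 + 2 O^{2}$ ($u{\left(O \right)} = -3 + \left(O + O\right) O = -3 + 2 O O = -3 + 2 O^{2}$)
$\left(-10\right) \left(-9\right) \left(- \frac{4}{-9} - u{\left(Q{\left(-1,X{\left(3 \right)} \right)} \right)}\right) = \left(-10\right) \left(-9\right) \left(- \frac{4}{-9} - \left(-3 + 2 \cdot 3^{2}\right)\right) = 90 \left(\left(-4\right) \left(- \frac{1}{9}\right) - \left(-3 + 2 \cdot 9\right)\right) = 90 \left(\frac{4}{9} - \left(-3 + 18\right)\right) = 90 \left(\frac{4}{9} - 15\right) = 90 \left(- \frac{131}{9}\right) = -1310$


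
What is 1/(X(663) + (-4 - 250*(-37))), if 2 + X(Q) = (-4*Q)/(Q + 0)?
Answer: 1/9240 ≈ 0.00010823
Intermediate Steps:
X(Q) = -6 (X(Q) = -2 + (-4*Q)/(Q + 0) = -2 + (-4*Q)/Q = -2 - 4 = -6)
1/(X(663) + (-4 - 250*(-37))) = 1/(-6 + (-4 - 250*(-37))) = 1/(-6 + (-4 + 9250)) = 1/(-6 + 9246) = 1/9240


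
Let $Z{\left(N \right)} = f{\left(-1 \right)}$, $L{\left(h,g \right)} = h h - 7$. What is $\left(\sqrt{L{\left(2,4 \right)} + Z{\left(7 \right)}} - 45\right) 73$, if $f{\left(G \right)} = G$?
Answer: $-3285 + 146 i \approx -3285.0 + 146.0 i$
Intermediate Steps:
$L{\left(h,g \right)} = -7 + h^{2}$ ($L{\left(h,g \right)} = h^{2} - 7 = -7 + h^{2}$)
$Z{\left(N \right)} = -1$
$\left(\sqrt{L{\left(2,4 \right)} + Z{\left(7 \right)}} - 45\right) 73 = \left(\sqrt{\left(-7 + 2^{2}\right) - 1} - 45\right) 73 = \left(\sqrt{\left(-7 + 4\right) - 1} - 45\right) 73 = \left(\sqrt{-3 - 1} - 45\right) 73 = \left(\sqrt{-4} - 45\right) 73 = \left(2 i - 45\right) 73 = \left(-45 + 2 i\right) 73 = -3285 + 146 i$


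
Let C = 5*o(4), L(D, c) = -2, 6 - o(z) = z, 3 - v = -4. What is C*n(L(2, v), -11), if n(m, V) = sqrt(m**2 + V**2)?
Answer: 50*sqrt(5) ≈ 111.80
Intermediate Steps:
v = 7 (v = 3 - 1*(-4) = 3 + 4 = 7)
o(z) = 6 - z
n(m, V) = sqrt(V**2 + m**2)
C = 10 (C = 5*(6 - 1*4) = 5*(6 - 4) = 5*2 = 10)
C*n(L(2, v), -11) = 10*sqrt((-11)**2 + (-2)**2) = 10*sqrt(121 + 4) = 10*sqrt(125) = 10*(5*sqrt(5)) = 50*sqrt(5)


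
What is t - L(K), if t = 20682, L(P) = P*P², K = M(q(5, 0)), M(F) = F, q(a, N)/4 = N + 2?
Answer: 20170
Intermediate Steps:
q(a, N) = 8 + 4*N (q(a, N) = 4*(N + 2) = 4*(2 + N) = 8 + 4*N)
K = 8 (K = 8 + 4*0 = 8 + 0 = 8)
L(P) = P³
t - L(K) = 20682 - 1*8³ = 20682 - 1*512 = 20682 - 512 = 20170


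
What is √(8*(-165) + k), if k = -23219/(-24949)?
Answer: I*√821058142489/24949 ≈ 36.319*I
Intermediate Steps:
k = 23219/24949 (k = -23219*(-1/24949) = 23219/24949 ≈ 0.93066)
√(8*(-165) + k) = √(8*(-165) + 23219/24949) = √(-1320 + 23219/24949) = √(-32909461/24949) = I*√821058142489/24949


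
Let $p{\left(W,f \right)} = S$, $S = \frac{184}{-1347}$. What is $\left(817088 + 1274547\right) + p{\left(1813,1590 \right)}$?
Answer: $\frac{2817432161}{1347} \approx 2.0916 \cdot 10^{6}$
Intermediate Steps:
$S = - \frac{184}{1347}$ ($S = 184 \left(- \frac{1}{1347}\right) = - \frac{184}{1347} \approx -0.1366$)
$p{\left(W,f \right)} = - \frac{184}{1347}$
$\left(817088 + 1274547\right) + p{\left(1813,1590 \right)} = \left(817088 + 1274547\right) - \frac{184}{1347} = 2091635 - \frac{184}{1347} = \frac{2817432161}{1347}$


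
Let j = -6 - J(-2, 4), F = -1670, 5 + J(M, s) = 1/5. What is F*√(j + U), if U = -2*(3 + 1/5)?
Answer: -334*I*√190 ≈ -4603.9*I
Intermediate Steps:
J(M, s) = -24/5 (J(M, s) = -5 + 1/5 = -5 + ⅕ = -24/5)
U = -32/5 (U = -2*(3 + ⅕) = -2*16/5 = -32/5 ≈ -6.4000)
j = -6/5 (j = -6 - 1*(-24/5) = -6 + 24/5 = -6/5 ≈ -1.2000)
F*√(j + U) = -1670*√(-6/5 - 32/5) = -334*I*√190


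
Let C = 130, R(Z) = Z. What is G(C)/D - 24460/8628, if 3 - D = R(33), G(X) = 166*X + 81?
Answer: -5211803/7190 ≈ -724.87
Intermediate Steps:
G(X) = 81 + 166*X
D = -30 (D = 3 - 1*33 = 3 - 33 = -30)
G(C)/D - 24460/8628 = (81 + 166*130)/(-30) - 24460/8628 = (81 + 21580)*(-1/30) - 24460*1/8628 = 21661*(-1/30) - 6115/2157 = -21661/30 - 6115/2157 = -5211803/7190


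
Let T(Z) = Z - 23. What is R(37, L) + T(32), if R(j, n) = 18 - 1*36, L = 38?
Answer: -9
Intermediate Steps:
T(Z) = -23 + Z
R(j, n) = -18 (R(j, n) = 18 - 36 = -18)
R(37, L) + T(32) = -18 + (-23 + 32) = -18 + 9 = -9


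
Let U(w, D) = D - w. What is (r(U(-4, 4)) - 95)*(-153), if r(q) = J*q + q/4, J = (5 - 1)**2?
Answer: -5355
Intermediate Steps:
J = 16 (J = 4**2 = 16)
r(q) = 65*q/4 (r(q) = 16*q + q/4 = 65*q/4)
(r(U(-4, 4)) - 95)*(-153) = (65*(4 - 1*(-4))/4 - 95)*(-153) = (65*(4 + 4)/4 - 95)*(-153) = ((65/4)*8 - 95)*(-153) = (130 - 95)*(-153) = 35*(-153) = -5355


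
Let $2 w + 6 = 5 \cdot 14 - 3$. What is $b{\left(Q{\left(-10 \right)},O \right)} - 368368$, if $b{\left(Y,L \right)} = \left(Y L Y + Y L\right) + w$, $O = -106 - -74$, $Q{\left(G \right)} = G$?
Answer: $- \frac{742435}{2} \approx -3.7122 \cdot 10^{5}$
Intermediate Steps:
$O = -32$ ($O = -106 + 74 = -32$)
$w = \frac{61}{2}$ ($w = -3 + \frac{5 \cdot 14 - 3}{2} = -3 + \frac{70 - 3}{2} = -3 + \frac{1}{2} \cdot 67 = -3 + \frac{67}{2} = \frac{61}{2} \approx 30.5$)
$b{\left(Y,L \right)} = \frac{61}{2} + L Y + L Y^{2}$ ($b{\left(Y,L \right)} = \left(Y L Y + Y L\right) + \frac{61}{2} = \left(L Y Y + L Y\right) + \frac{61}{2} = \left(L Y^{2} + L Y\right) + \frac{61}{2} = \left(L Y + L Y^{2}\right) + \frac{61}{2} = \frac{61}{2} + L Y + L Y^{2}$)
$b{\left(Q{\left(-10 \right)},O \right)} - 368368 = \left(\frac{61}{2} - -320 - 32 \left(-10\right)^{2}\right) - 368368 = \left(\frac{61}{2} + 320 - 3200\right) - 368368 = - \frac{5699}{2} - 368368 = - \frac{742435}{2}$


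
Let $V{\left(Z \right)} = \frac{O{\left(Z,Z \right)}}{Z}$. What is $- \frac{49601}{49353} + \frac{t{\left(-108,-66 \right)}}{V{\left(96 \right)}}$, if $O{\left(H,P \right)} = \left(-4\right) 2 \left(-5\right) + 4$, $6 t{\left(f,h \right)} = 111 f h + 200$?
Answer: $\frac{156232890485}{542883} \approx 2.8778 \cdot 10^{5}$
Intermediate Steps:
$t{\left(f,h \right)} = \frac{100}{3} + \frac{37 f h}{2}$ ($t{\left(f,h \right)} = \frac{111 f h + 200}{6} = \frac{200 + 111 f h}{6} = \frac{100}{3} + \frac{37 f h}{2}$)
$O{\left(H,P \right)} = 44$ ($O{\left(H,P \right)} = \left(-8\right) \left(-5\right) + 4 = 40 + 4 = 44$)
$V{\left(Z \right)} = \frac{44}{Z}$
$- \frac{49601}{49353} + \frac{t{\left(-108,-66 \right)}}{V{\left(96 \right)}} = - \frac{49601}{49353} + \frac{\frac{100}{3} + \frac{37}{2} \left(-108\right) \left(-66\right)}{44 \cdot \frac{1}{96}} = \left(-49601\right) \frac{1}{49353} + \frac{\frac{100}{3} + 131868}{44 \cdot \frac{1}{96}} = - \frac{49601}{49353} + \frac{395704}{3 \cdot \frac{11}{24}} = - \frac{49601}{49353} + \frac{395704}{3} \cdot \frac{24}{11} = - \frac{49601}{49353} + \frac{3165632}{11} = \frac{156232890485}{542883}$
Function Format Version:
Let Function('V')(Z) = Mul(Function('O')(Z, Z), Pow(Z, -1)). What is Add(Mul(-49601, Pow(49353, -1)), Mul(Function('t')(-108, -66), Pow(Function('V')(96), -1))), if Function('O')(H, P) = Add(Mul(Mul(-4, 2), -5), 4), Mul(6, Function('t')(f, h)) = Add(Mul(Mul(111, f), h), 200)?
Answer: Rational(156232890485, 542883) ≈ 2.8778e+5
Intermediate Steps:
Function('t')(f, h) = Add(Rational(100, 3), Mul(Rational(37, 2), f, h)) (Function('t')(f, h) = Mul(Rational(1, 6), Add(Mul(Mul(111, f), h), 200)) = Mul(Rational(1, 6), Add(Mul(111, f, h), 200)) = Mul(Rational(1, 6), Add(200, Mul(111, f, h))) = Add(Rational(100, 3), Mul(Rational(37, 2), f, h)))
Function('O')(H, P) = 44 (Function('O')(H, P) = Add(Mul(-8, -5), 4) = Add(40, 4) = 44)
Function('V')(Z) = Mul(44, Pow(Z, -1))
Add(Mul(-49601, Pow(49353, -1)), Mul(Function('t')(-108, -66), Pow(Function('V')(96), -1))) = Add(Mul(-49601, Pow(49353, -1)), Mul(Add(Rational(100, 3), Mul(Rational(37, 2), -108, -66)), Pow(Mul(44, Pow(96, -1)), -1))) = Add(Mul(-49601, Rational(1, 49353)), Mul(Add(Rational(100, 3), 131868), Pow(Mul(44, Rational(1, 96)), -1))) = Add(Rational(-49601, 49353), Mul(Rational(395704, 3), Pow(Rational(11, 24), -1))) = Add(Rational(-49601, 49353), Mul(Rational(395704, 3), Rational(24, 11))) = Add(Rational(-49601, 49353), Rational(3165632, 11)) = Rational(156232890485, 542883)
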